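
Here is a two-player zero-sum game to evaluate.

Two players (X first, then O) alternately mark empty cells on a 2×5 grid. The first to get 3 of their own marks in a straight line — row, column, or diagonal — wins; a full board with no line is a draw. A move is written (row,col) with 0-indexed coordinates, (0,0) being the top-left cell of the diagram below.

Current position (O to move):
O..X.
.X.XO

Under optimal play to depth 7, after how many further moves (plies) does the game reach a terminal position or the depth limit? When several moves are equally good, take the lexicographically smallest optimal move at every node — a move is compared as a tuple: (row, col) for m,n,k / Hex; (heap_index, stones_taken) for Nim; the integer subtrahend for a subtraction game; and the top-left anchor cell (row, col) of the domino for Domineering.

[O..X./.X.XO] O move#1: (0,1):-1/OO.X./.X.XO*, (0,2):-1/O.OX./.X.XO, (0,4):-1/O..XO/.X.XO, (1,0):-1/O..X./OX.XO, (1,2):-1/O..X./.XOXO
[OO.X./.X.XO] X move#2: (0,2):+1/OOXX./.X.XO*, (0,4):-1/OO.XX/.X.XO, (1,0):-1/OO.X./XX.XO, (1,2):+1/OO.X./.XXXO
[OOXX./.X.XO] O move#3: (0,4):-1/OOXXO/.X.XO*, (1,0):-1/OOXX./OX.XO, (1,2):-1/OOXX./.XOXO
[OOXXO/.X.XO] X move#4: (1,0):+0/OOXXO/XX.XO, (1,2):+1/OOXXO/.XXXO*
[OOXXO/.XXXO] end (terminal -1, O#5); searched O..X./.X.XO to 7

PV length from [O..X./.X.XO]: 4 plies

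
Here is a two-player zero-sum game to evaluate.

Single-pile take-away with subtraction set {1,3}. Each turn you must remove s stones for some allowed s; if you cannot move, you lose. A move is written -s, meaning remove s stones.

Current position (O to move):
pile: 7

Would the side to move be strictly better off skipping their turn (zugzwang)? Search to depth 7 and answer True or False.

p1 O@[7]: -1[6]+1* -3[4]+1
p2 X@[6]: -1[5]-1* -3[3]-1
p3 O@[5]: -1[4]+1* -3[2]+1
p4 X@[4]: -1[3]-1* -3[1]-1
p5 O@[3]: -1[2]+1* -3[0]+1
p6 X@[2]: -1[1]-1*
p7 O@[1]: -1[0]+1*
p8 X@[0] terminal -1; root [7] d7
if O skipped the turn, X would face:
~ p1 X@[7]: -1[6]+1* -3[4]+1
~ p2 O@[6]: -1[5]-1* -3[3]-1
~ p3 X@[5]: -1[4]+1* -3[2]+1
~ p4 O@[4]: -1[3]-1* -3[1]-1
~ p5 X@[3]: -1[2]+1* -3[0]+1
~ p6 O@[2]: -1[1]-1*
~ p7 X@[1]: -1[0]+1*
~ p8 O@[0] terminal -1; root [7] d7
compare (O): move=+1 vs pass=-1

zugzwang(7, O) = False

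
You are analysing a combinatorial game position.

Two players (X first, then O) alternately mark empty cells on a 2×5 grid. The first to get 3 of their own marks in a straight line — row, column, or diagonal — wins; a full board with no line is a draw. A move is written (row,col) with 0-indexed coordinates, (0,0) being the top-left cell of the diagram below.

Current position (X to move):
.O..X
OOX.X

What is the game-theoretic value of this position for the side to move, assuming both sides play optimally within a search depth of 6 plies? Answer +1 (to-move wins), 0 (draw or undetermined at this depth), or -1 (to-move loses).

value(.O..X/OOX.X, X) = +1

[.O..X/OOX.X] X move#1: (0,0):+0/XO..X/OOX.X, (0,2):+1/.OX.X/OOX.X*, (0,3):+1/.O.XX/OOX.X, (1,3):+1/.O..X/OOXXX
[.OX.X/OOX.X] O move#2: (0,0):-1/OOX.X/OOX.X*, (0,3):-1/.OXOX/OOX.X, (1,3):-1/.OX.X/OOXOX
[OOX.X/OOX.X] X move#3: (0,3):+1/OOXXX/OOX.X*, (1,3):+1/OOX.X/OOXXX
[OOXXX/OOX.X] end (terminal -1, O#4); searched .O..X/OOX.X to 6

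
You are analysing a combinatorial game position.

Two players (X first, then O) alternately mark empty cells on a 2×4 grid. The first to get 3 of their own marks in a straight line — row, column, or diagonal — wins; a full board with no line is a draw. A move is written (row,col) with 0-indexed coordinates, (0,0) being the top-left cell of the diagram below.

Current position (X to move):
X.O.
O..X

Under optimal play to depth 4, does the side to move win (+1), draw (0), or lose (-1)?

value(X.O./O..X, X) = 0

ply 1, X at X.O./O..X | (0,1)=+0→XXO./O..X*; (0,3)=+0→X.OX/O..X; (1,1)=+0→X.O./OX.X; (1,2)=+0→X.O./O.XX
ply 2, O at XXO./O..X | (0,3)=+0→XXOO/O..X*; (1,1)=+0→XXO./OO.X; (1,2)=+0→XXO./O.OX
ply 3, X at XXOO/O..X | (1,1)=+0→XXOO/OX.X*; (1,2)=+0→XXOO/O.XX
ply 4, O at XXOO/OX.X | (1,2)=+0→XXOO/OXOX*
ply 5: XXOO/OXOX is terminal +0 (X); from X.O./O..X depth 4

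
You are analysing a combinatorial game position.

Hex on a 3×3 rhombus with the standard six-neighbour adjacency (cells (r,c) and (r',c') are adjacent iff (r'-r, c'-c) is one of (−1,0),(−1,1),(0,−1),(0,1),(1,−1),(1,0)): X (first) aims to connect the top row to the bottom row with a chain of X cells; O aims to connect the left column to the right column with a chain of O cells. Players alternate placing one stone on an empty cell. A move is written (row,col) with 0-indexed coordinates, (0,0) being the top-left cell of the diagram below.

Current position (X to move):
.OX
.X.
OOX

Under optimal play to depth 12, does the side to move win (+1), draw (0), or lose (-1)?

[.OX/.X./OOX] X move#1: (0,0):-1/XOX/.X./OOX, (1,0):-1/.OX/XX./OOX, (1,2):+1/.OX/.XX/OOX*
[.OX/.XX/OOX] end (terminal -1, O#2); searched .OX/.X./OOX to 12

value(.OX/.X./OOX, X) = +1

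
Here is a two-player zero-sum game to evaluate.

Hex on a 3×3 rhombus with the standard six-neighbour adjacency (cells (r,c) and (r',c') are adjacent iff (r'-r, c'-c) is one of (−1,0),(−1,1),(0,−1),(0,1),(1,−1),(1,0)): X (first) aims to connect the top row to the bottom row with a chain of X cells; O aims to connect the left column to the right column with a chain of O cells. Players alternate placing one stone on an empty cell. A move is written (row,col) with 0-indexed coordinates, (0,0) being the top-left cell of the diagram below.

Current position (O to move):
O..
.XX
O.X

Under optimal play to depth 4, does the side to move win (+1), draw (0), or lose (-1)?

value(O../.XX/O.X, O) = -1

p1 O@[O../.XX/O.X]: (0,1)[OO./.XX/O.X]-1* (0,2)[O.O/.XX/O.X]-1 (1,0)[O../OXX/O.X]-1 (2,1)[O../.XX/OOX]-1
p2 X@[OO./.XX/O.X]: (0,2)[OOX/.XX/O.X]+1* (1,0)[OO./XXX/O.X]-1 (2,1)[OO./.XX/OXX]-1
p3 O@[OOX/.XX/O.X] terminal -1; root [O../.XX/O.X] d4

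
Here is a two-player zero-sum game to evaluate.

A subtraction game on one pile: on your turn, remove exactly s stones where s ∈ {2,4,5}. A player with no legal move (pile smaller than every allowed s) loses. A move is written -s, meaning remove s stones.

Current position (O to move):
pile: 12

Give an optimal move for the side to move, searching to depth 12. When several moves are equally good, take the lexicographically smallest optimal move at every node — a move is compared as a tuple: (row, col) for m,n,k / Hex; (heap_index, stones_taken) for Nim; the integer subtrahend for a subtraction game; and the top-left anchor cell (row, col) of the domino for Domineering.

ply 1, O at 12 | -2=-1→10; -4=+1→8*; -5=+1→7
ply 2, X at 8 | -2=-1→6*; -4=-1→4; -5=-1→3
ply 3, O at 6 | -2=-1→4; -4=-1→2; -5=+1→1*
ply 4: 1 is terminal -1 (X); from 12 depth 12

O's best at [12]: -4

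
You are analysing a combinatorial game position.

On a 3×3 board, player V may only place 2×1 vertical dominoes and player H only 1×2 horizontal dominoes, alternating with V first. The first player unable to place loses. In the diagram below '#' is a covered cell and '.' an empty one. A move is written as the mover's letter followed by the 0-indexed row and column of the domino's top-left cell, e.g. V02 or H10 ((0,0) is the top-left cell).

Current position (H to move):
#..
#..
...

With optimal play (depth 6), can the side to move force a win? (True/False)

[#../#../...] H move#1: H01:-1/###/#../..., H11:+1/#../###/...*, H20:-1/#../#../##., H21:-1/#../#../.##
[#../###/...] end (terminal -1, V#2); searched #../#../... to 6

H winning at [#../#../...]: True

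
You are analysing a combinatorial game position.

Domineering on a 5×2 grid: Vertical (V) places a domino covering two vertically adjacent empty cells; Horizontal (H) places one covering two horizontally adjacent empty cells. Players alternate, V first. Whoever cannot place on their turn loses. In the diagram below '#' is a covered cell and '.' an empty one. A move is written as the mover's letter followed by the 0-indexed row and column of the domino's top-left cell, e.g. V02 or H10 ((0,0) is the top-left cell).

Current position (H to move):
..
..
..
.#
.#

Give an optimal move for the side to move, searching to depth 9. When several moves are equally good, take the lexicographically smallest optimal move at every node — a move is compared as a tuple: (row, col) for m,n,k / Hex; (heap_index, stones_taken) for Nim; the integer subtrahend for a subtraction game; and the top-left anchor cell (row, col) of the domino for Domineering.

H's best at [../../../.#/.#]: H10

p1 H@[../../../.#/.#]: H00[##/../../.#/.#]-1 H10[../##/../.#/.#]+1* H20[../../##/.#/.#]-1
p2 V@[../##/../.#/.#]: V20[../##/#./##/.#]-1* V30[../##/../##/##]-1
p3 H@[../##/#./##/.#]: H00[##/##/#./##/.#]+1*
p4 V@[##/##/#./##/.#] terminal -1; root [../../../.#/.#] d9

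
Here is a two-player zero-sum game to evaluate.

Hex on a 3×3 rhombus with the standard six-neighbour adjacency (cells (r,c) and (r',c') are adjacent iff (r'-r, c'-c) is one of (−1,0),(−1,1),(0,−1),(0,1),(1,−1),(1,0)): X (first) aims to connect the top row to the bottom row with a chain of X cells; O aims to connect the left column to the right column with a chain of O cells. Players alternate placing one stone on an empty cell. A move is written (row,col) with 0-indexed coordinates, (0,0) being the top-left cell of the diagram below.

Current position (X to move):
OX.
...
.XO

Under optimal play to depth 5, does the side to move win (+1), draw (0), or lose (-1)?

value(OX./.../.XO, X) = +1

ply 1, X at OX./.../.XO | (0,2)=+1→OXX/.../.XO*; (1,0)=+1→OX./X../.XO; (1,1)=+1→OX./.X./.XO; (1,2)=+1→OX./..X/.XO; (2,0)=+1→OX./.../XXO
ply 2, O at OXX/.../.XO | (1,0)=-1→OXX/O../.XO*; (1,1)=-1→OXX/.O./.XO; (1,2)=-1→OXX/..O/.XO; (2,0)=-1→OXX/.../OXO
ply 3, X at OXX/O../.XO | (1,1)=+1→OXX/OX./.XO*; (1,2)=+1→OXX/O.X/.XO; (2,0)=+1→OXX/O../XXO
ply 4: OXX/OX./.XO is terminal -1 (O); from OX./.../.XO depth 5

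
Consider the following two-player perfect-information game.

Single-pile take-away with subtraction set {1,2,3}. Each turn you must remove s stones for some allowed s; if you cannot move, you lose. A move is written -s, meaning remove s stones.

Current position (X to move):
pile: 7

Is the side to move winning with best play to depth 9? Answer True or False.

[7] X move#1: -1:-1/6, -2:-1/5, -3:+1/4*
[4] O move#2: -1:-1/3*, -2:-1/2, -3:-1/1
[3] X move#3: -1:-1/2, -2:-1/1, -3:+1/0*
[0] end (terminal -1, O#4); searched 7 to 9

X winning at [7]: True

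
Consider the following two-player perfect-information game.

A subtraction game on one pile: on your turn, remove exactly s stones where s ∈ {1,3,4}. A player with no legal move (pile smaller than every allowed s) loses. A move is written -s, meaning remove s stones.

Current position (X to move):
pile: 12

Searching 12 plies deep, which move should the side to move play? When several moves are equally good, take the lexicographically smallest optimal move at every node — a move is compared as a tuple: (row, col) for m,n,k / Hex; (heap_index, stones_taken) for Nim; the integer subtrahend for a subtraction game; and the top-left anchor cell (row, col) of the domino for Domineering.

X's best at [12]: -3

[12] X move#1: -1:-1/11, -3:+1/9*, -4:-1/8
[9] O move#2: -1:-1/8*, -3:-1/6, -4:-1/5
[8] X move#3: -1:+1/7*, -3:-1/5, -4:-1/4
[7] O move#4: -1:-1/6*, -3:-1/4, -4:-1/3
[6] X move#5: -1:-1/5, -3:-1/3, -4:+1/2*
[2] O move#6: -1:-1/1*
[1] X move#7: -1:+1/0*
[0] end (terminal -1, O#8); searched 12 to 12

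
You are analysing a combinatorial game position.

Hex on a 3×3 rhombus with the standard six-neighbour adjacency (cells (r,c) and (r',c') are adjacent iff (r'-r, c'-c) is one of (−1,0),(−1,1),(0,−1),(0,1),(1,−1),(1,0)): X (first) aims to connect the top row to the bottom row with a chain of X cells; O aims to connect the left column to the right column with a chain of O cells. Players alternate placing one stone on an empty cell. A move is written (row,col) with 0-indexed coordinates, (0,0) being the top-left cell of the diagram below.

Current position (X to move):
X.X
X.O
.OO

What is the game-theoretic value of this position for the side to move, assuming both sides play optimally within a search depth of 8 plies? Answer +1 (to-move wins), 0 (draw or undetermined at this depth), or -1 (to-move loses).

[X.X/X.O/.OO] X move#1: (0,1):-1/XXX/X.O/.OO, (1,1):-1/X.X/XXO/.OO, (2,0):+1/X.X/X.O/XOO*
[X.X/X.O/XOO] end (terminal -1, O#2); searched X.X/X.O/.OO to 8

value(X.X/X.O/.OO, X) = +1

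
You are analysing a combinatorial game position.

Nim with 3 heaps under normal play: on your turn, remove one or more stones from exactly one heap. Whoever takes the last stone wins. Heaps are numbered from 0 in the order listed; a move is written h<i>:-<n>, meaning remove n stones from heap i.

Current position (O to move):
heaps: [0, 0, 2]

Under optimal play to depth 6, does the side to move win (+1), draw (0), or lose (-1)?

value((0,0,2), O) = +1

p1 O@[(0,0,2)]: h2:-1[(0,0,1)]-1 h2:-2[(0,0,0)]+1*
p2 X@[(0,0,0)] terminal -1; root [(0,0,2)] d6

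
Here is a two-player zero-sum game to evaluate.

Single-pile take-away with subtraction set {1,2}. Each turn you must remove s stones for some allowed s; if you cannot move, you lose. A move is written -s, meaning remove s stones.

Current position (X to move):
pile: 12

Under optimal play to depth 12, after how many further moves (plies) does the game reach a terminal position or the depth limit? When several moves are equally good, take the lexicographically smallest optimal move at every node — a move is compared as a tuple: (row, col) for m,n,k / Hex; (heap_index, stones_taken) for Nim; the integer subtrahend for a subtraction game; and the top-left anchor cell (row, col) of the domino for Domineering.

PV length from [12]: 8 plies

p1 X@[12]: -1[11]-1* -2[10]-1
p2 O@[11]: -1[10]-1 -2[9]+1*
p3 X@[9]: -1[8]-1* -2[7]-1
p4 O@[8]: -1[7]-1 -2[6]+1*
p5 X@[6]: -1[5]-1* -2[4]-1
p6 O@[5]: -1[4]-1 -2[3]+1*
p7 X@[3]: -1[2]-1* -2[1]-1
p8 O@[2]: -1[1]-1 -2[0]+1*
p9 X@[0] terminal -1; root [12] d12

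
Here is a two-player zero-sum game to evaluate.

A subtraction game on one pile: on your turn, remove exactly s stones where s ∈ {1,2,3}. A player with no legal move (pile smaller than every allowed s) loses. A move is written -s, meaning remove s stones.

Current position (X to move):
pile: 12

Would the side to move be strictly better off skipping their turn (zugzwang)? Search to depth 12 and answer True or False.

p1 X@[12]: -1[11]-1* -2[10]-1 -3[9]-1
p2 O@[11]: -1[10]-1 -2[9]-1 -3[8]+1*
p3 X@[8]: -1[7]-1* -2[6]-1 -3[5]-1
p4 O@[7]: -1[6]-1 -2[5]-1 -3[4]+1*
p5 X@[4]: -1[3]-1* -2[2]-1 -3[1]-1
p6 O@[3]: -1[2]-1 -2[1]-1 -3[0]+1*
p7 X@[0] terminal -1; root [12] d12
if X skipped the turn, O would face:
~ p1 O@[12]: -1[11]-1* -2[10]-1 -3[9]-1
~ p2 X@[11]: -1[10]-1 -2[9]-1 -3[8]+1*
~ p3 O@[8]: -1[7]-1* -2[6]-1 -3[5]-1
~ p4 X@[7]: -1[6]-1 -2[5]-1 -3[4]+1*
~ p5 O@[4]: -1[3]-1* -2[2]-1 -3[1]-1
~ p6 X@[3]: -1[2]-1 -2[1]-1 -3[0]+1*
~ p7 O@[0] terminal -1; root [12] d12
compare (X): move=-1 vs pass=+1

zugzwang(12, X) = True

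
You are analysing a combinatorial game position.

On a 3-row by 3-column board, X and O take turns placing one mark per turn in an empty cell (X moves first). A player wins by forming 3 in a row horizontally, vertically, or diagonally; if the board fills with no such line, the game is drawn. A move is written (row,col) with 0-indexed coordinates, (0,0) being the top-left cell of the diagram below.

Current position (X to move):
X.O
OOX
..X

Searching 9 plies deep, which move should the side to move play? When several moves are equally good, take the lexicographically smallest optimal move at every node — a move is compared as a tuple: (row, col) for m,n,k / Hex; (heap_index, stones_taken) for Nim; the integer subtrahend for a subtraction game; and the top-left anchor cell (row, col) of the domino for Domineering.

X's best at [X.O/OOX/..X]: (2,0)

[X.O/OOX/..X] X move#1: (0,1):-1/XXO/OOX/..X, (2,0):+0/X.O/OOX/X.X*, (2,1):-1/X.O/OOX/.XX
[X.O/OOX/X.X] O move#2: (0,1):-1/XOO/OOX/X.X, (2,1):+0/X.O/OOX/XOX*
[X.O/OOX/XOX] X move#3: (0,1):+0/XXO/OOX/XOX*
[XXO/OOX/XOX] end (terminal +0, O#4); searched X.O/OOX/..X to 9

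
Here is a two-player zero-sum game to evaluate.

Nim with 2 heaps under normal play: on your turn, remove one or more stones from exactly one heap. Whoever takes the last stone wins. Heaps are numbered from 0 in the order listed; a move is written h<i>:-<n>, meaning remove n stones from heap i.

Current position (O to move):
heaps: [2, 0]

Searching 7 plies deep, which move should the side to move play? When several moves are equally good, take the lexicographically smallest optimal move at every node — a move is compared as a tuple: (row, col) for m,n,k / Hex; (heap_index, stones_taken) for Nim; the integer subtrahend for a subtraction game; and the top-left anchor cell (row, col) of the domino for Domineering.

O's best at [(2,0)]: h0:-2

p1 O@[(2,0)]: h0:-1[(1,0)]-1 h0:-2[(0,0)]+1*
p2 X@[(0,0)] terminal -1; root [(2,0)] d7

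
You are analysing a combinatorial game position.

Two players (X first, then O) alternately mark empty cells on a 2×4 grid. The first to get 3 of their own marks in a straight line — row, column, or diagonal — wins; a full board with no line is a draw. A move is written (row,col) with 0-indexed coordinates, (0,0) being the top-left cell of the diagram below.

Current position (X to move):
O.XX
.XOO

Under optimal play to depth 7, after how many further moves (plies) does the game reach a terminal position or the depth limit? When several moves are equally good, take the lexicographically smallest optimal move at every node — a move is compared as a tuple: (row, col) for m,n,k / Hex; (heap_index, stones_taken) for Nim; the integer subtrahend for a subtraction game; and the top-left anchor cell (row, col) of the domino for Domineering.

[O.XX/.XOO] X move#1: (0,1):+1/OXXX/.XOO*, (1,0):+0/O.XX/XXOO
[OXXX/.XOO] end (terminal -1, O#2); searched O.XX/.XOO to 7

PV length from [O.XX/.XOO]: 1 ply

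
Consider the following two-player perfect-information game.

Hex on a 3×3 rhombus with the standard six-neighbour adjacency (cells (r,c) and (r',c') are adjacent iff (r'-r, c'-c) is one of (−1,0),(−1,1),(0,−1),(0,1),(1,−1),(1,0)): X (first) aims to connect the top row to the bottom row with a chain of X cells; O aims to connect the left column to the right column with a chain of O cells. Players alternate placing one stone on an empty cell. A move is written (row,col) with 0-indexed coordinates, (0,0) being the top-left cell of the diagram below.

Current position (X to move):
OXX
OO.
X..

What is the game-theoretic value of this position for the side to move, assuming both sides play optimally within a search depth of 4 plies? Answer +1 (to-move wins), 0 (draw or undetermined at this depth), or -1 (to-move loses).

value(OXX/OO./X.., X) = +1

[OXX/OO./X..] X move#1: (1,2):+1/OXX/OOX/X..*, (2,1):-1/OXX/OO./XX., (2,2):-1/OXX/OO./X.X
[OXX/OOX/X..] O move#2: (2,1):-1/OXX/OOX/XO.*, (2,2):-1/OXX/OOX/X.O
[OXX/OOX/XO.] X move#3: (2,2):+1/OXX/OOX/XOX*
[OXX/OOX/XOX] end (terminal -1, O#4); searched OXX/OO./X.. to 4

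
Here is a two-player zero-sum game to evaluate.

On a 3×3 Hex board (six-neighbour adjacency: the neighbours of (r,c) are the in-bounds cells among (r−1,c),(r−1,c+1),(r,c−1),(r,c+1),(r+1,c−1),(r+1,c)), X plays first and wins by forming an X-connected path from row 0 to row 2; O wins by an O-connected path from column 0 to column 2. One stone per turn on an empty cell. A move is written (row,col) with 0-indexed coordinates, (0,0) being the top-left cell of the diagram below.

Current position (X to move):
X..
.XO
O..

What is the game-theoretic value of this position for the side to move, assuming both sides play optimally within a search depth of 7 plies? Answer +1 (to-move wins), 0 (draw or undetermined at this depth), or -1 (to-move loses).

value(X../.XO/O.., X) = +1

[X../.XO/O..] X move#1: (0,1):-1/XX./.XO/O.., (0,2):-1/X.X/.XO/O.., (1,0):-1/X../XXO/O.., (2,1):+1/X../.XO/OX.*, (2,2):-1/X../.XO/O.X
[X../.XO/OX.] O move#2: (0,1):-1/XO./.XO/OX.*, (0,2):-1/X.O/.XO/OX., (1,0):-1/X../OXO/OX., (2,2):-1/X../.XO/OXO
[XO./.XO/OX.] X move#3: (0,2):+1/XOX/.XO/OX.*, (1,0):+1/XO./XXO/OX., (2,2):+1/XO./.XO/OXX
[XOX/.XO/OX.] end (terminal -1, O#4); searched X../.XO/O.. to 7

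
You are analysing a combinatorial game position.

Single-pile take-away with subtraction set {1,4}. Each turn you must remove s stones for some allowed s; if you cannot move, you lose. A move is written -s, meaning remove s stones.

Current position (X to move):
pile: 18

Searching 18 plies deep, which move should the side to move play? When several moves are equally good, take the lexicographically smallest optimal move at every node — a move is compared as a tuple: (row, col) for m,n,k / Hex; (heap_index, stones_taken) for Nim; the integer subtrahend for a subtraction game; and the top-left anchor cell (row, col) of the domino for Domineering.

X's best at [18]: -1

[18] X move#1: -1:+1/17*, -4:-1/14
[17] O move#2: -1:-1/16*, -4:-1/13
[16] X move#3: -1:+1/15*, -4:+1/12
[15] O move#4: -1:-1/14*, -4:-1/11
[14] X move#5: -1:-1/13, -4:+1/10*
[10] O move#6: -1:-1/9*, -4:-1/6
[9] X move#7: -1:-1/8, -4:+1/5*
[5] O move#8: -1:-1/4*, -4:-1/1
[4] X move#9: -1:-1/3, -4:+1/0*
[0] end (terminal -1, O#10); searched 18 to 18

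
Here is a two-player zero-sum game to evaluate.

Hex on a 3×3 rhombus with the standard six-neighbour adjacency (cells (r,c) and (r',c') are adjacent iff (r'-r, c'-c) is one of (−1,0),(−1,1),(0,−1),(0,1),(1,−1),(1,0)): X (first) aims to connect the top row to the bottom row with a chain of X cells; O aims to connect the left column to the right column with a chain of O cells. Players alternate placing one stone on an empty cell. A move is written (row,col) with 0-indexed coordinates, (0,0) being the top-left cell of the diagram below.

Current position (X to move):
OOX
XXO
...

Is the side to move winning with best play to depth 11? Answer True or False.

[OOX/XXO/...] X move#1: (2,0):+1/OOX/XXO/X..*, (2,1):+1/OOX/XXO/.X., (2,2):+1/OOX/XXO/..X
[OOX/XXO/X..] end (terminal -1, O#2); searched OOX/XXO/... to 11

X winning at [OOX/XXO/...]: True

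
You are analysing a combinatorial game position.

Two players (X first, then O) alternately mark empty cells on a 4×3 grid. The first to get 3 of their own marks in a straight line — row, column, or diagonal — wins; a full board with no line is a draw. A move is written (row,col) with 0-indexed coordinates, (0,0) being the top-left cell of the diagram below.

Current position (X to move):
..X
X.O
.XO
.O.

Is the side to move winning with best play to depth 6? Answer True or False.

[..X/X.O/.XO/.O.] X move#1: (0,0):-1/X.X/X.O/.XO/.O., (0,1):-1/.XX/X.O/.XO/.O., (1,1):-1/..X/XXO/.XO/.O., (2,0):-1/..X/X.O/XXO/.O., (3,0):-1/..X/X.O/.XO/XO., (3,2):+1/..X/X.O/.XO/.OX*
[..X/X.O/.XO/.OX] end (terminal -1, O#2); searched ..X/X.O/.XO/.O. to 6

X winning at [..X/X.O/.XO/.O.]: True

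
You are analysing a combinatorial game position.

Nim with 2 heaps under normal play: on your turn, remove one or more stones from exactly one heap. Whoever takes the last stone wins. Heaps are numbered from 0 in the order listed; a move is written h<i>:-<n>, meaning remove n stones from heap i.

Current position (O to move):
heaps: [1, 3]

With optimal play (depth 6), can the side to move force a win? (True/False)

ply 1, O at (1,3) | h0:-1=-1→(0,3); h1:-1=-1→(1,2); h1:-2=+1→(1,1)*; h1:-3=-1→(1,0)
ply 2, X at (1,1) | h0:-1=-1→(0,1)*; h1:-1=-1→(1,0)
ply 3, O at (0,1) | h1:-1=+1→(0,0)*
ply 4: (0,0) is terminal -1 (X); from (1,3) depth 6

O winning at [(1,3)]: True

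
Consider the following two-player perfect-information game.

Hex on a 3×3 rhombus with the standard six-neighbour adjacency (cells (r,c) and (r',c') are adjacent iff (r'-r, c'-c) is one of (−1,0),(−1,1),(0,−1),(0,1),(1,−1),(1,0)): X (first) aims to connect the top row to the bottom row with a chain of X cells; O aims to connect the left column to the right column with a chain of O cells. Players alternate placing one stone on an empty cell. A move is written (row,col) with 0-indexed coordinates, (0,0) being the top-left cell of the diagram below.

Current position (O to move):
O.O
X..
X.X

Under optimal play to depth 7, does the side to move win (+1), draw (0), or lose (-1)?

[O.O/X../X.X] O move#1: (0,1):+1/OOO/X../X.X*, (1,1):-1/O.O/XO./X.X, (1,2):-1/O.O/X.O/X.X, (2,1):-1/O.O/X../XOX
[OOO/X../X.X] end (terminal -1, X#2); searched O.O/X../X.X to 7

value(O.O/X../X.X, O) = +1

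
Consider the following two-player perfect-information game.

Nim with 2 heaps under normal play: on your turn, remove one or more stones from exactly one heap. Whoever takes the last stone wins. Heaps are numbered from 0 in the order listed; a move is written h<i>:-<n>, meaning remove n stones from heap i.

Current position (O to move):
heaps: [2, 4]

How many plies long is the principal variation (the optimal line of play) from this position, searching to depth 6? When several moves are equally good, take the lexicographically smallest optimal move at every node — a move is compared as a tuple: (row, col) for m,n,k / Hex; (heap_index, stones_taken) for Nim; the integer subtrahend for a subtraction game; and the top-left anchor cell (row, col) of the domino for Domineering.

ply 1, O at (2,4) | h0:-1=-1→(1,4); h0:-2=-1→(0,4); h1:-1=-1→(2,3); h1:-2=+1→(2,2)*; h1:-3=-1→(2,1); h1:-4=-1→(2,0)
ply 2, X at (2,2) | h0:-1=-1→(1,2)*; h0:-2=-1→(0,2); h1:-1=-1→(2,1); h1:-2=-1→(2,0)
ply 3, O at (1,2) | h0:-1=-1→(0,2); h1:-1=+1→(1,1)*; h1:-2=-1→(1,0)
ply 4, X at (1,1) | h0:-1=-1→(0,1)*; h1:-1=-1→(1,0)
ply 5, O at (0,1) | h1:-1=+1→(0,0)*
ply 6: (0,0) is terminal -1 (X); from (2,4) depth 6

PV length from [(2,4)]: 5 plies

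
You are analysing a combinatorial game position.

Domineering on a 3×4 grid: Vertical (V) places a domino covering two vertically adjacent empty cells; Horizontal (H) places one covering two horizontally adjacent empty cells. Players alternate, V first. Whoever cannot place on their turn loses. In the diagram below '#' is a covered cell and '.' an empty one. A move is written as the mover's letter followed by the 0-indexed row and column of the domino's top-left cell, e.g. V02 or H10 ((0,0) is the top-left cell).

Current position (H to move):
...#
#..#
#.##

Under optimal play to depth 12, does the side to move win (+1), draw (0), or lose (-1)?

value(...#/#..#/#.##, H) = +1

p1 H@[...#/#..#/#.##]: H00[##.#/#..#/#.##]-1 H01[.###/#..#/#.##]-1 H11[...#/####/#.##]+1*
p2 V@[...#/####/#.##] terminal -1; root [...#/#..#/#.##] d12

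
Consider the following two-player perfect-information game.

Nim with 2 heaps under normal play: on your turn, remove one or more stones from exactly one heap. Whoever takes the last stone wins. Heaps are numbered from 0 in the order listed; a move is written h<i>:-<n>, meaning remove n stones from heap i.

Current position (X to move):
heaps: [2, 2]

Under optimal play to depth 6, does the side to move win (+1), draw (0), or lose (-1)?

value((2,2), X) = -1

p1 X@[(2,2)]: h0:-1[(1,2)]-1* h0:-2[(0,2)]-1 h1:-1[(2,1)]-1 h1:-2[(2,0)]-1
p2 O@[(1,2)]: h0:-1[(0,2)]-1 h1:-1[(1,1)]+1* h1:-2[(1,0)]-1
p3 X@[(1,1)]: h0:-1[(0,1)]-1* h1:-1[(1,0)]-1
p4 O@[(0,1)]: h1:-1[(0,0)]+1*
p5 X@[(0,0)] terminal -1; root [(2,2)] d6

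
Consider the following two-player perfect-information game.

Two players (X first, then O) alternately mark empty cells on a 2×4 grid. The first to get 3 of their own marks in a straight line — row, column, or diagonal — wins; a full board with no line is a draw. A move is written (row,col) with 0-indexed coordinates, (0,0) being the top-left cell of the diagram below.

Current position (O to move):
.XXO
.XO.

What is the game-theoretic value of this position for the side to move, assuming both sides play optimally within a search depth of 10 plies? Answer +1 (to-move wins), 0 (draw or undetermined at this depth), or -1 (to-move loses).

value(.XXO/.XO., O) = 0

p1 O@[.XXO/.XO.]: (0,0)[OXXO/.XO.]+0* (1,0)[.XXO/OXO.]-1 (1,3)[.XXO/.XOO]-1
p2 X@[OXXO/.XO.]: (1,0)[OXXO/XXO.]+0* (1,3)[OXXO/.XOX]+0
p3 O@[OXXO/XXO.]: (1,3)[OXXO/XXOO]+0*
p4 X@[OXXO/XXOO] terminal +0; root [.XXO/.XO.] d10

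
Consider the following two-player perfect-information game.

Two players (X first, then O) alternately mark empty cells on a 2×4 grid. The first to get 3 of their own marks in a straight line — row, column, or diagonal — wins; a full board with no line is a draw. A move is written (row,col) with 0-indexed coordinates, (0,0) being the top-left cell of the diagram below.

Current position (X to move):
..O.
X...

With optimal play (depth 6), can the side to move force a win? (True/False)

X winning at [..O./X...]: False

[..O./X...] X move#1: (0,0):+0/X.O./X...*, (0,1):+0/.XO./X..., (0,3):+0/..OX/X..., (1,1):+0/..O./XX.., (1,2):+0/..O./X.X., (1,3):-1/..O./X..X
[X.O./X...] O move#2: (0,1):+0/XOO./X...*, (0,3):+0/X.OO/X..., (1,1):+0/X.O./XO.., (1,2):+0/X.O./X.O., (1,3):+0/X.O./X..O
[XOO./X...] X move#3: (0,3):+0/XOOX/X...*, (1,1):-1/XOO./XX.., (1,2):-1/XOO./X.X., (1,3):-1/XOO./X..X
[XOOX/X...] O move#4: (1,1):+0/XOOX/XO..*, (1,2):+0/XOOX/X.O., (1,3):+0/XOOX/X..O
[XOOX/XO..] X move#5: (1,2):+0/XOOX/XOX.*, (1,3):+0/XOOX/XO.X
[XOOX/XOX.] O move#6: (1,3):+0/XOOX/XOXO*
[XOOX/XOXO] end (terminal +0, X#7); searched ..O./X... to 6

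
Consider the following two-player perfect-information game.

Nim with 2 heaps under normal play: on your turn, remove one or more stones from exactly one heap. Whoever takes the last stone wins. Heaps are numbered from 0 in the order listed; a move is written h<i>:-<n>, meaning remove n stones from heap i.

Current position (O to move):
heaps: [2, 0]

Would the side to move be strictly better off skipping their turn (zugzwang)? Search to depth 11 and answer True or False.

zugzwang((2,0), O) = False

ply 1, O at (2,0) | h0:-1=-1→(1,0); h0:-2=+1→(0,0)*
ply 2: (0,0) is terminal -1 (X); from (2,0) depth 11
pass branch (X moves first from the same position):
  | ply 1, X at (2,0) | h0:-1=-1→(1,0); h0:-2=+1→(0,0)*
  | ply 2: (0,0) is terminal -1 (O); from (2,0) depth 11
O moving scores +1; O passing scores -1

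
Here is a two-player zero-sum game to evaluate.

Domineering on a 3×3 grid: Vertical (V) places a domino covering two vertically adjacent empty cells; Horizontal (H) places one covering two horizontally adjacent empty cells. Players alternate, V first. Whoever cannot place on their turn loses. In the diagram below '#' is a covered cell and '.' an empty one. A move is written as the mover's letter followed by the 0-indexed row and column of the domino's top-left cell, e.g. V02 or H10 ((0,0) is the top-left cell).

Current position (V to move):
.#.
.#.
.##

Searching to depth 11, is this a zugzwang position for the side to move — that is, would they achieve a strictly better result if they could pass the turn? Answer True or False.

zugzwang(.#./.#./.##, V) = False

p1 V@[.#./.#./.##]: V00[##./##./.##]+1* V02[.##/.##/.##]+1 V10[.#./##./###]+1
p2 H@[##./##./.##] terminal -1; root [.#./.#./.##] d11
if V skipped the turn, H would face:
~ p1 H@[.#./.#./.##] terminal -1; root [.#./.#./.##] d11
compare (V): move=+1 vs pass=+1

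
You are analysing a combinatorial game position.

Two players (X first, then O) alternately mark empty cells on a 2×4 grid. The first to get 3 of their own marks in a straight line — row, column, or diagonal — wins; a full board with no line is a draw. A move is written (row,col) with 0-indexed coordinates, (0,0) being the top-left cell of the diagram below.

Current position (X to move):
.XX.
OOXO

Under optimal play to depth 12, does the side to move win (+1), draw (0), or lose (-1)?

ply 1, X at .XX./OOXO | (0,0)=+1→XXX./OOXO*; (0,3)=+1→.XXX/OOXO
ply 2: XXX./OOXO is terminal -1 (O); from .XX./OOXO depth 12

value(.XX./OOXO, X) = +1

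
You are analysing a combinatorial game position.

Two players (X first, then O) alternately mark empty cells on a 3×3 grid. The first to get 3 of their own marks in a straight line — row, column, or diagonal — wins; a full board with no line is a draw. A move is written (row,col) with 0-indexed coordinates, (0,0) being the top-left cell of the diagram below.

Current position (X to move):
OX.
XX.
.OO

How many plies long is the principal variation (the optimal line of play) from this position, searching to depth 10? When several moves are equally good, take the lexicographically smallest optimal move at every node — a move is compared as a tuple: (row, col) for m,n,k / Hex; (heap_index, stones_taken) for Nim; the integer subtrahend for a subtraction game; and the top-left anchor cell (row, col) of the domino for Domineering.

PV length from [OX./XX./.OO]: 1 ply

p1 X@[OX./XX./.OO]: (0,2)[OXX/XX./.OO]-1 (1,2)[OX./XXX/.OO]+1* (2,0)[OX./XX./XOO]+1
p2 O@[OX./XXX/.OO] terminal -1; root [OX./XX./.OO] d10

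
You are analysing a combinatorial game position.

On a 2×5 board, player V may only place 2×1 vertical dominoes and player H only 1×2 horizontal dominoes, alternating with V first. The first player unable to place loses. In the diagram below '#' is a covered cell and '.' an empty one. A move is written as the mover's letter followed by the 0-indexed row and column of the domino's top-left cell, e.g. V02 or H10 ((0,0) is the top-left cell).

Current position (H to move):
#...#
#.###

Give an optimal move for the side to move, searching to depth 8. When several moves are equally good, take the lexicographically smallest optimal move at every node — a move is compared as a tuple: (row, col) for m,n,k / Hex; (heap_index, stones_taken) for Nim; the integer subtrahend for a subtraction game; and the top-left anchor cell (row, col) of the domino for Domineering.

H's best at [#...#/#.###]: H01

[#...#/#.###] H move#1: H01:+1/###.#/#.###*, H02:-1/#.###/#.###
[###.#/#.###] end (terminal -1, V#2); searched #...#/#.### to 8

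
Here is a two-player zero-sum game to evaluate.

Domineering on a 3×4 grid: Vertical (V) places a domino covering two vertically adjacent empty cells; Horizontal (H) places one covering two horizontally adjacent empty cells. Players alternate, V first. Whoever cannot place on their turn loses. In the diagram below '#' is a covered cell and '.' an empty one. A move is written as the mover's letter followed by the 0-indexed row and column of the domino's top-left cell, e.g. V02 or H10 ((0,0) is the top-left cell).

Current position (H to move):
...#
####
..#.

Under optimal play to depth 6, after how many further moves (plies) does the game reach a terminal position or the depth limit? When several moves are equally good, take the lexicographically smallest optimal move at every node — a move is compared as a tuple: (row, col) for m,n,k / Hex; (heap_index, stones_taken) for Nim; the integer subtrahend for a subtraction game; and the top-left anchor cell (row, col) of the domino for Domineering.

ply 1, H at ...#/####/..#. | H00=+1→##.#/####/..#.*; H01=+1→.###/####/..#.; H20=+1→...#/####/###.
ply 2: ##.#/####/..#. is terminal -1 (V); from ...#/####/..#. depth 6

PV length from [...#/####/..#.]: 1 ply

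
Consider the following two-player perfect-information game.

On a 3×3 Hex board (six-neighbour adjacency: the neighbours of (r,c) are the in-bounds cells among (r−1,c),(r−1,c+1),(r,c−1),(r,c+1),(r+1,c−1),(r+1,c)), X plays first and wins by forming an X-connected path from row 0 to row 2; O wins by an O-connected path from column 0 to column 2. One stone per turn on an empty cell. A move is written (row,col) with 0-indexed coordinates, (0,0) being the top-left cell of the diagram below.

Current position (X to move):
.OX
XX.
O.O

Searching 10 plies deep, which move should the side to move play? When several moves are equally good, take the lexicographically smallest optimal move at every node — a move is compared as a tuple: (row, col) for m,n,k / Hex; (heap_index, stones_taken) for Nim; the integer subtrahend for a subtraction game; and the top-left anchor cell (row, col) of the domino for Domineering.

X's best at [.OX/XX./O.O]: (2,1)

ply 1, X at .OX/XX./O.O | (0,0)=-1→XOX/XX./O.O; (1,2)=-1→.OX/XXX/O.O; (2,1)=+1→.OX/XX./OXO*
ply 2: .OX/XX./OXO is terminal -1 (O); from .OX/XX./O.O depth 10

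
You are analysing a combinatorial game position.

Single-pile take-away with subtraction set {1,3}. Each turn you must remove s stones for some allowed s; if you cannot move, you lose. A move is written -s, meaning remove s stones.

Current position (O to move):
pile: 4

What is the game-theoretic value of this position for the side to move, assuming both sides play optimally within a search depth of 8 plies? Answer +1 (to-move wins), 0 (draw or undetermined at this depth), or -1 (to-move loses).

value(4, O) = -1

ply 1, O at 4 | -1=-1→3*; -3=-1→1
ply 2, X at 3 | -1=+1→2*; -3=+1→0
ply 3, O at 2 | -1=-1→1*
ply 4, X at 1 | -1=+1→0*
ply 5: 0 is terminal -1 (O); from 4 depth 8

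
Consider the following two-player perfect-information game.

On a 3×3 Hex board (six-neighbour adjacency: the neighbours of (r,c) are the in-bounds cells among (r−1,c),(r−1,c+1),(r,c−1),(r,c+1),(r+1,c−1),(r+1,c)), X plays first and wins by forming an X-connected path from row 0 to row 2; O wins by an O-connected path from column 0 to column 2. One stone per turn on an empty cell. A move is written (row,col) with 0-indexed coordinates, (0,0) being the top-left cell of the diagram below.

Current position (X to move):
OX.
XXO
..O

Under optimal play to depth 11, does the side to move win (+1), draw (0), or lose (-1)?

ply 1, X at OX./XXO/..O | (0,2)=+1→OXX/XXO/..O*; (2,0)=+1→OX./XXO/X.O; (2,1)=+1→OX./XXO/.XO
ply 2, O at OXX/XXO/..O | (2,0)=-1→OXX/XXO/O.O*; (2,1)=-1→OXX/XXO/.OO
ply 3, X at OXX/XXO/O.O | (2,1)=+1→OXX/XXO/OXO*
ply 4: OXX/XXO/OXO is terminal -1 (O); from OX./XXO/..O depth 11

value(OX./XXO/..O, X) = +1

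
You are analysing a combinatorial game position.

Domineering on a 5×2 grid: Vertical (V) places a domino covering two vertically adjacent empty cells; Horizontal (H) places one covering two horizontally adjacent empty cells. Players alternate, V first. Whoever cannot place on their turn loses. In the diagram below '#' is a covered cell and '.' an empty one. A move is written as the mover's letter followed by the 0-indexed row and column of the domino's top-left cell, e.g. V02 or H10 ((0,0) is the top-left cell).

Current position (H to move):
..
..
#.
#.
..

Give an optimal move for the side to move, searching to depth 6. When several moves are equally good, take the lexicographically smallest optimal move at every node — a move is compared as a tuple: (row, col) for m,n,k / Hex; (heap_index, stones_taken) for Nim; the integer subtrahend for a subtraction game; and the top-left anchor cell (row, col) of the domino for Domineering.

p1 H@[../../#./#./..]: H00[##/../#./#./..]+1* H10[../##/#./#./..]+1 H40[../../#./#./##]-1
p2 V@[##/../#./#./..]: V11[##/.#/##/#./..]-1* V21[##/../##/##/..]-1 V31[##/../#./##/.#]-1
p3 H@[##/.#/##/#./..]: H40[##/.#/##/#./##]+1*
p4 V@[##/.#/##/#./##] terminal -1; root [../../#./#./..] d6

H's best at [../../#./#./..]: H00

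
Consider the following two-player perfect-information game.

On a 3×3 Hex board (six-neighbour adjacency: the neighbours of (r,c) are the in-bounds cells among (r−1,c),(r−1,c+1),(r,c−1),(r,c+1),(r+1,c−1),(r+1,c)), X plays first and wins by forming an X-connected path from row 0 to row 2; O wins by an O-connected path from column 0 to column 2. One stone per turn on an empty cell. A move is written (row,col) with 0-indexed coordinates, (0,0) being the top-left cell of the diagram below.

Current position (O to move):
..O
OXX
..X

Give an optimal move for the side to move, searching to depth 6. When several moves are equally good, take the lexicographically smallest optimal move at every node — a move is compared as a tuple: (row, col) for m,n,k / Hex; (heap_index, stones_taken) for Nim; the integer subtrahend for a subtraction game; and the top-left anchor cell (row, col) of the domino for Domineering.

O's best at [..O/OXX/..X]: (0,1)

p1 O@[..O/OXX/..X]: (0,0)[O.O/OXX/..X]-1 (0,1)[.OO/OXX/..X]+1* (2,0)[..O/OXX/O.X]-1 (2,1)[..O/OXX/.OX]-1
p2 X@[.OO/OXX/..X] terminal -1; root [..O/OXX/..X] d6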